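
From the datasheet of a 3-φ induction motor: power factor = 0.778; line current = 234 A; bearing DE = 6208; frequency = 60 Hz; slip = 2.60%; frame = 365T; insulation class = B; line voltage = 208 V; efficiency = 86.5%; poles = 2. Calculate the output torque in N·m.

P_in = √3·V·I·cosφ = 1.732 × 208 × 234 × 0.778 = 65585 W
P_out = η·P_in = 0.865 × 65585 = 56731 W
n_s = 120×60/2 = 3600 rpm; n = 3600×(1−0.026) = 3506 rpm
ω = 2π×3506/60 = 367.1 rad/s
τ = P_out/ω = 56731/367.1 = 155 N·m

155 N·m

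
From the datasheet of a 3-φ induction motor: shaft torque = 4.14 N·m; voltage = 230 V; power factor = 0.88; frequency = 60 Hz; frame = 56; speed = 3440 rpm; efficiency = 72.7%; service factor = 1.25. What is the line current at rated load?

5.85 A

ω = 2π×3440/60 = 360.2 rad/s; P_out = τω = 4.14 × 360.2 = 1491 W
P_in = P_out / η = 1491 / 0.727 = 2051 W
I_L = P_in / (√3·V_L·cosφ) = 2051 / (1.732 × 230 × 0.88) = 5.85 A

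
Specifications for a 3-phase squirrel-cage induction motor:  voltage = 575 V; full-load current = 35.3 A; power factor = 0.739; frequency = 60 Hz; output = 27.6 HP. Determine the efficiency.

79.3 %

P_out = 27.6 × 746 = 20590 W
P_in = √3·V_L·I_L·cosφ = 1.732 × 575 × 35.3 × 0.739 = 25980 W
η = P_out / P_in = 20590 / 25980 = 0.793 = 79.3%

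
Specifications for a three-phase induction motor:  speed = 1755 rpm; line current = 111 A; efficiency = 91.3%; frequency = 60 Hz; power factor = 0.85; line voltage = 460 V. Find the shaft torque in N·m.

P_in = √3·V·I·cosφ = 1.732 × 460 × 111 × 0.85 = 75171 W
P_out = η·P_in = 0.913 × 75171 = 68631 W
n = 1755 rpm
ω = 2π×1755/60 = 183.8 rad/s
τ = P_out/ω = 68631/183.8 = 373 N·m

373 N·m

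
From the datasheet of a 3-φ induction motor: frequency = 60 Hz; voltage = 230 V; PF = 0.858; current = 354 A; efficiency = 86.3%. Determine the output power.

104 kW

P_in = √3·V·I·cosφ = 1.732 × 230 × 354 × 0.858 = 120995 W
P_out = η·P_in = 0.863 × 120995 = 104419 W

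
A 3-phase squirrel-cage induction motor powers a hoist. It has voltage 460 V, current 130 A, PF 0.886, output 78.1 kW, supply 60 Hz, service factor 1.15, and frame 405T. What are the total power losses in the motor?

13.7 kW

P_in = √3·V·I·cosφ = 1.732×460×130×0.886 = 91766 W
P_out = 78100 W
Losses = P_in − P_out = 91766 − 78100 = 13666 W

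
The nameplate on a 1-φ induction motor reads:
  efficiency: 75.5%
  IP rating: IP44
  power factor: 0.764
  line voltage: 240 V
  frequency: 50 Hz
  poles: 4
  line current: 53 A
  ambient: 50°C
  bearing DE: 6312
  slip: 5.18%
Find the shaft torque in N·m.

49.3 N·m

P_in = V·I·cosφ = 240 × 53 × 0.764 = 9718 W
P_out = η·P_in = 0.755 × 9718 = 7337 W
n_s = 120×50/4 = 1500 rpm; n = 1500×(1−0.0518) = 1422 rpm
ω = 2π×1422/60 = 148.9 rad/s
τ = P_out/ω = 7337/148.9 = 49.3 N·m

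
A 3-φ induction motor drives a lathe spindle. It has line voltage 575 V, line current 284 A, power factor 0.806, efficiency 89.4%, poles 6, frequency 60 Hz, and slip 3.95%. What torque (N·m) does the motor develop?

1690 N·m

P_in = √3·V·I·cosφ = 1.732 × 575 × 284 × 0.806 = 227965 W
P_out = η·P_in = 0.894 × 227965 = 203801 W
n_s = 120×60/6 = 1200 rpm; n = 1200×(1−0.0395) = 1153 rpm
ω = 2π×1153/60 = 120.7 rad/s
τ = P_out/ω = 203801/120.7 = 1690 N·m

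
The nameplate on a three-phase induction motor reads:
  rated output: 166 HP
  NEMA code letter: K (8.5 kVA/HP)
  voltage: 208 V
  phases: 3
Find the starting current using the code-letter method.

S_LR = 8.5 × 166 = 1411 kVA
I_LR = S_LR/(√3·V_L) = 1411000/(1.732×208) = 3920 A

3920 A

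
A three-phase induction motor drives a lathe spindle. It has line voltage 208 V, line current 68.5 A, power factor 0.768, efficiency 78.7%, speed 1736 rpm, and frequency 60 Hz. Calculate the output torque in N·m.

P_in = √3·V·I·cosφ = 1.732 × 208 × 68.5 × 0.768 = 18952 W
P_out = η·P_in = 0.787 × 18952 = 14915 W
n = 1736 rpm
ω = 2π×1736/60 = 181.8 rad/s
τ = P_out/ω = 14915/181.8 = 82 N·m

82 N·m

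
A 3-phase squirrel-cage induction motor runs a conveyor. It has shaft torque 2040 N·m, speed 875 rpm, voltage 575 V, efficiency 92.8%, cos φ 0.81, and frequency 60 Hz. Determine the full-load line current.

ω = 2π×875/60 = 91.63 rad/s; P_out = τω = 2040 × 91.63 = 186925 W
P_in = P_out / η = 186925 / 0.928 = 201428 W
I_L = P_in / (√3·V_L·cosφ) = 201428 / (1.732 × 575 × 0.81) = 250 A

250 A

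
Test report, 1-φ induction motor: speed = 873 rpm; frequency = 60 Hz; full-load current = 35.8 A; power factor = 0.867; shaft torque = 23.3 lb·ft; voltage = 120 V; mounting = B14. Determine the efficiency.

τ = 23.3 lb·ft × 1.356 = 31.59 N·m
ω = 2π × 873/60 = 91.42 rad/s; P_out = τω = 31.59 × 91.42 = 2888 W
P_in = V·I·cosφ = 120 × 35.8 × 0.867 = 3725 W
η = P_out / P_in = 2888 / 3725 = 0.775 = 77.5%

77.5 %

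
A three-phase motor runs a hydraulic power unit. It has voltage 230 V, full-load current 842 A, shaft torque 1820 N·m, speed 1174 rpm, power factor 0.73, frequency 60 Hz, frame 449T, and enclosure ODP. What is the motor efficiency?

91.4 %

ω = 2π × 1174/60 = 122.9 rad/s; P_out = τω = 1820 × 122.9 = 223678 W
P_in = √3·V_L·I_L·cosφ = 1.732 × 230 × 842 × 0.73 = 244856 W
η = P_out / P_in = 223678 / 244856 = 0.914 = 91.4%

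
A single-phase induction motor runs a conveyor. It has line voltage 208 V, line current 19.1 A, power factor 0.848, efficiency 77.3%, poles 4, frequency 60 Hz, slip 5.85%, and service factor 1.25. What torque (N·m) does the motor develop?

14.7 N·m

P_in = V·I·cosφ = 208 × 19.1 × 0.848 = 3369 W
P_out = η·P_in = 0.773 × 3369 = 2604 W
n_s = 120×60/4 = 1800 rpm; n = 1800×(1−0.0585) = 1695 rpm
ω = 2π×1695/60 = 177.5 rad/s
τ = P_out/ω = 2604/177.5 = 14.7 N·m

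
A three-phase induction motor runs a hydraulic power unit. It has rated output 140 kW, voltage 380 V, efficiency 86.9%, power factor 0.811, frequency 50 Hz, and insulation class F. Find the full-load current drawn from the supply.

302 A

P_out = 140 kW = 140000 W
P_in = P_out / η = 140000 / 0.869 = 161105 W
I_L = P_in / (√3·V_L·cosφ) = 161105 / (1.732 × 380 × 0.811) = 302 A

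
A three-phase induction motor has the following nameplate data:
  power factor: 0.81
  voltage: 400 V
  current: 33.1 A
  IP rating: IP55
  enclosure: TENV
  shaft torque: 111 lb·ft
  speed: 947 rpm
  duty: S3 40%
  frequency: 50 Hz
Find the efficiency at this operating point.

τ = 111 lb·ft × 1.356 = 150.5 N·m
ω = 2π × 947/60 = 99.17 rad/s; P_out = τω = 150.5 × 99.17 = 14925 W
P_in = √3·V_L·I_L·cosφ = 1.732 × 400 × 33.1 × 0.81 = 18575 W
η = P_out / P_in = 14925 / 18575 = 0.803 = 80.3%

80.3 %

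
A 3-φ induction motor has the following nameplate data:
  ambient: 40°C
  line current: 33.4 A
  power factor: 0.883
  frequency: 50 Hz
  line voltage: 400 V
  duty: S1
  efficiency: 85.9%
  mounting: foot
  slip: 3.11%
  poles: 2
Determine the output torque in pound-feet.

42.5 lb·ft

P_in = √3·V·I·cosφ = 1.732 × 400 × 33.4 × 0.883 = 20432 W
P_out = η·P_in = 0.859 × 20432 = 17551 W
n_s = 120×50/2 = 3000 rpm; n = 3000×(1−0.0311) = 2907 rpm
ω = 2π×2907/60 = 304.4 rad/s
τ = P_out/ω = 17551/304.4 = 57.66 N·m
In lb·ft: 57.66/1.356 = 42.5 lb·ft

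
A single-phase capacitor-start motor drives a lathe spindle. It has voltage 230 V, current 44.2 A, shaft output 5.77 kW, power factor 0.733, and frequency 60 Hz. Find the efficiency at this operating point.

77.4 %

P_out = 5.77 kW = 5770 W
P_in = V·I·cosφ = 230 × 44.2 × 0.733 = 7452 W
η = P_out / P_in = 5770 / 7452 = 0.774 = 77.4%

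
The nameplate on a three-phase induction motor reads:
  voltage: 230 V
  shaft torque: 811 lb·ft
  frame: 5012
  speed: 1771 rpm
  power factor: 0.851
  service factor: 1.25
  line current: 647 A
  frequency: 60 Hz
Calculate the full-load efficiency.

τ = 811 lb·ft × 1.356 = 1100 N·m
ω = 2π × 1771/60 = 185.5 rad/s; P_out = τω = 1100 × 185.5 = 204050 W
P_in = √3·V_L·I_L·cosφ = 1.732 × 230 × 647 × 0.851 = 219336 W
η = P_out / P_in = 204050 / 219336 = 0.930 = 93.0%

93.0 %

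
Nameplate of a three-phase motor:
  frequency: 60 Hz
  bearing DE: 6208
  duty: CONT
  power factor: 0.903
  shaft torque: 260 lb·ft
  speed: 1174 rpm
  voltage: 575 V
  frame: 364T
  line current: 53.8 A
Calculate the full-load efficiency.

89.6 %

τ = 260 lb·ft × 1.356 = 352.6 N·m
ω = 2π × 1174/60 = 122.9 rad/s; P_out = τω = 352.6 × 122.9 = 43335 W
P_in = √3·V_L·I_L·cosφ = 1.732 × 575 × 53.8 × 0.903 = 48382 W
η = P_out / P_in = 43335 / 48382 = 0.896 = 89.6%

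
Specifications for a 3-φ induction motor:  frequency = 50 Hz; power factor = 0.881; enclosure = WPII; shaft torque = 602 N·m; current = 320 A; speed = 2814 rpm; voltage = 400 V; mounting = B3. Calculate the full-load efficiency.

90.8 %

ω = 2π × 2814/60 = 294.7 rad/s; P_out = τω = 602 × 294.7 = 177409 W
P_in = √3·V_L·I_L·cosφ = 1.732 × 400 × 320 × 0.881 = 195314 W
η = P_out / P_in = 177409 / 195314 = 0.908 = 90.8%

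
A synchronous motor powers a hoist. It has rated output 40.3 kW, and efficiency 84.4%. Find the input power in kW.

P_out = 40300 W
P_in = P_out/η = 40300/0.844 = 47749 W = 47.7 kW

47.7 kW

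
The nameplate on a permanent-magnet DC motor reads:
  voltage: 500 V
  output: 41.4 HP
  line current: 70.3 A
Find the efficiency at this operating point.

87.9 %

P_out = 41.4 × 746 = 30884 W
P_in = V·I = 500 × 70.3 = 35150 W
η = P_out / P_in = 30884 / 35150 = 0.879 = 87.9%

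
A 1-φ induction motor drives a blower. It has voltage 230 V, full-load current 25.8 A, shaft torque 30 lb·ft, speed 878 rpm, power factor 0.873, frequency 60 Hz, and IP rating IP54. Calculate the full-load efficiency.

τ = 30 lb·ft × 1.356 = 40.68 N·m
ω = 2π × 878/60 = 91.94 rad/s; P_out = τω = 40.68 × 91.94 = 3740 W
P_in = V·I·cosφ = 230 × 25.8 × 0.873 = 5180 W
η = P_out / P_in = 3740 / 5180 = 0.722 = 72.2%

72.2 %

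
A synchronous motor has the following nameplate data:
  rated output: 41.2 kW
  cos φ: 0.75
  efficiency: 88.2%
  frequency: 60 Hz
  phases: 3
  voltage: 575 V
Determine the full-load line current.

62.5 A

P_out = 41.2 kW = 41200 W
P_in = P_out / η = 41200 / 0.882 = 46712 W
I_L = P_in / (√3·V_L·cosφ) = 46712 / (1.732 × 575 × 0.75) = 62.5 A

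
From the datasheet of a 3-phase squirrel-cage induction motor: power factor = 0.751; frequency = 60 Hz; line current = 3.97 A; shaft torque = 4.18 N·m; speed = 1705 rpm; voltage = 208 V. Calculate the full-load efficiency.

69.5 %

ω = 2π × 1705/60 = 178.5 rad/s; P_out = τω = 4.18 × 178.5 = 746 W
P_in = √3·V_L·I_L·cosφ = 1.732 × 208 × 3.97 × 0.751 = 1074 W
η = P_out / P_in = 746 / 1074 = 0.695 = 69.5%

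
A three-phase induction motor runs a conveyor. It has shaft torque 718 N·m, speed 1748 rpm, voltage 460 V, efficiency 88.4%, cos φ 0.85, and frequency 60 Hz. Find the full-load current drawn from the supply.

ω = 2π×1748/60 = 183.1 rad/s; P_out = τω = 718 × 183.1 = 131466 W
P_in = P_out / η = 131466 / 0.884 = 148717 W
I_L = P_in / (√3·V_L·cosφ) = 148717 / (1.732 × 460 × 0.85) = 220 A

220 A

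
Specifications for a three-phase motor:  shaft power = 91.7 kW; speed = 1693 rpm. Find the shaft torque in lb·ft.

381 lb·ft

ω = 2π × 1693/60 = 177.3 rad/s
τ = P/ω = 91700/177.3 = 517.2 N·m
In lb·ft: 517.2/1.356 = 381 lb·ft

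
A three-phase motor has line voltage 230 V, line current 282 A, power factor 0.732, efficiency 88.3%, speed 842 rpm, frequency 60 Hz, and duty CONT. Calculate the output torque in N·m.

824 N·m

P_in = √3·V·I·cosφ = 1.732 × 230 × 282 × 0.732 = 82231 W
P_out = η·P_in = 0.883 × 82231 = 72610 W
n = 842 rpm
ω = 2π×842/60 = 88.17 rad/s
τ = P_out/ω = 72610/88.17 = 824 N·m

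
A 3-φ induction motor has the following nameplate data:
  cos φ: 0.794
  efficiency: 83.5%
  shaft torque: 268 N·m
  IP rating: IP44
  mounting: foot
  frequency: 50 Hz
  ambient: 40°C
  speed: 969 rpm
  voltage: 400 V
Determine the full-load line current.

59.2 A

ω = 2π×969/60 = 101.5 rad/s; P_out = τω = 268 × 101.5 = 27202 W
P_in = P_out / η = 27202 / 0.835 = 32577 W
I_L = P_in / (√3·V_L·cosφ) = 32577 / (1.732 × 400 × 0.794) = 59.2 A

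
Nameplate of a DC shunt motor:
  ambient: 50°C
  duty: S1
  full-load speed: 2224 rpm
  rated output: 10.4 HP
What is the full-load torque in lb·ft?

24.6 lb·ft

P_out = 10.4 × 746 = 7758 W
ω = 2π × 2224/60 = 232.9 rad/s
τ = P_out/ω = 7758/232.9 = 33.31 N·m
In lb·ft: 33.31/1.356 = 24.6 lb·ft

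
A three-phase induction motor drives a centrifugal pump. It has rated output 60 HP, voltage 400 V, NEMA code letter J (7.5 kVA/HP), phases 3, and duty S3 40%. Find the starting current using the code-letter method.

650 A

S_LR = 7.5 × 60 = 450 kVA
I_LR = S_LR/(√3·V_L) = 450000/(1.732×400) = 650 A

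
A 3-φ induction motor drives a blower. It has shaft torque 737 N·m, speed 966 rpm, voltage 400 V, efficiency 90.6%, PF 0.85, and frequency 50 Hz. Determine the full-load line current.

ω = 2π×966/60 = 101.2 rad/s; P_out = τω = 737 × 101.2 = 74584 W
P_in = P_out / η = 74584 / 0.906 = 82322 W
I_L = P_in / (√3·V_L·cosφ) = 82322 / (1.732 × 400 × 0.85) = 140 A

140 A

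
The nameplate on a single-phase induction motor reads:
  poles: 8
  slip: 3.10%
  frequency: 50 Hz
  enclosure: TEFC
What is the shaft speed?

n_s = 120f/p = 120×50/8 = 750 rpm
n = n_s(1 − s) = 750 × (1 − 0.031) = 727 rpm

727 rpm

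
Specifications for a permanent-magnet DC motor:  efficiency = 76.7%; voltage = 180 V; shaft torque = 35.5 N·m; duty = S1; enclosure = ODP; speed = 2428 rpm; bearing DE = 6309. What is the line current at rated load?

65.4 A

ω = 2π×2428/60 = 254.3 rad/s; P_out = τω = 35.5 × 254.3 = 9028 W
P_in = P_out / η = 9028 / 0.767 = 11771 W
I = P_in / V = 11771 / 180 = 65.4 A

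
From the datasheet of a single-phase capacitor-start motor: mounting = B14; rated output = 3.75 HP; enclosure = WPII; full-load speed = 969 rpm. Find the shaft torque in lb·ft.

P_out = 3.75 × 746 = 2798 W
ω = 2π × 969/60 = 101.5 rad/s
τ = P_out/ω = 2798/101.5 = 27.57 N·m
In lb·ft: 27.57/1.356 = 20.3 lb·ft

20.3 lb·ft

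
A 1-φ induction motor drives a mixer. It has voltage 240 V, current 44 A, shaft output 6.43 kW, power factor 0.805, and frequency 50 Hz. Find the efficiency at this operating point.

75.6 %

P_out = 6.43 kW = 6430 W
P_in = V·I·cosφ = 240 × 44 × 0.805 = 8501 W
η = P_out / P_in = 6430 / 8501 = 0.756 = 75.6%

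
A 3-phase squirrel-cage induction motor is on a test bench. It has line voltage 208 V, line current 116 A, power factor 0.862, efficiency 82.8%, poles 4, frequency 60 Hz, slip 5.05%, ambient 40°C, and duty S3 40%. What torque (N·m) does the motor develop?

167 N·m

P_in = √3·V·I·cosφ = 1.732 × 208 × 116 × 0.862 = 36023 W
P_out = η·P_in = 0.828 × 36023 = 29827 W
n_s = 120×60/4 = 1800 rpm; n = 1800×(1−0.0505) = 1709 rpm
ω = 2π×1709/60 = 179 rad/s
τ = P_out/ω = 29827/179 = 167 N·m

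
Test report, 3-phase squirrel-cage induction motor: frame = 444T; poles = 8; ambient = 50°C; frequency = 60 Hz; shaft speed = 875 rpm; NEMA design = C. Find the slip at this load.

n_s = 120f/p = 120×60/8 = 900 rpm
s = (n_s − n)/n_s = (900 − 875)/900 = 0.0278

2.78 %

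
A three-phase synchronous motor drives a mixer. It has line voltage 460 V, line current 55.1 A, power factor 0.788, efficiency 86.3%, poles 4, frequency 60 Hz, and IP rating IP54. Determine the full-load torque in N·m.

P_in = √3·V·I·cosφ = 1.732 × 460 × 55.1 × 0.788 = 34593 W
P_out = η·P_in = 0.863 × 34593 = 29854 W
n = n_s = 120×60/4 = 1800 rpm (synchronous)
ω = 2π×1800/60 = 188.5 rad/s
τ = P_out/ω = 29854/188.5 = 158 N·m

158 N·m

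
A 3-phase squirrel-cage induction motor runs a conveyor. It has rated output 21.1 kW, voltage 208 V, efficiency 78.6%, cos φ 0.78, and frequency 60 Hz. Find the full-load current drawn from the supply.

95.5 A

P_out = 21.1 kW = 21100 W
P_in = P_out / η = 21100 / 0.786 = 26845 W
I_L = P_in / (√3·V_L·cosφ) = 26845 / (1.732 × 208 × 0.78) = 95.5 A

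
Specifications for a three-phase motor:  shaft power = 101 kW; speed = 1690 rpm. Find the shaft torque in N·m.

571 N·m

ω = 2π × 1690/60 = 177 rad/s
τ = P/ω = 101000/177 = 571 N·m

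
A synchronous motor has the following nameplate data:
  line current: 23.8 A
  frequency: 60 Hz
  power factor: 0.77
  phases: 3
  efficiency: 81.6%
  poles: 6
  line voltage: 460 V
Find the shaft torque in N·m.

P_in = √3·V·I·cosφ = 1.732 × 460 × 23.8 × 0.77 = 14601 W
P_out = η·P_in = 0.816 × 14601 = 11914 W
n = n_s = 120×60/6 = 1200 rpm (synchronous)
ω = 2π×1200/60 = 125.7 rad/s
τ = P_out/ω = 11914/125.7 = 94.8 N·m

94.8 N·m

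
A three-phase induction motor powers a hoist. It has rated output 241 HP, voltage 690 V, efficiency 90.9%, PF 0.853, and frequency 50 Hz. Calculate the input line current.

P_out = 241 × 746 = 179786 W
P_in = P_out / η = 179786 / 0.909 = 197784 W
I_L = P_in / (√3·V_L·cosφ) = 197784 / (1.732 × 690 × 0.853) = 194 A

194 A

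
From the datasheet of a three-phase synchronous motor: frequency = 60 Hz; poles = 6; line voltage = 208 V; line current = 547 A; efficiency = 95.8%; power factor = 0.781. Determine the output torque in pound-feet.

865 lb·ft

P_in = √3·V·I·cosφ = 1.732 × 208 × 547 × 0.781 = 153904 W
P_out = η·P_in = 0.958 × 153904 = 147440 W
n = n_s = 120×60/6 = 1200 rpm (synchronous)
ω = 2π×1200/60 = 125.7 rad/s
τ = P_out/ω = 147440/125.7 = 1173 N·m
In lb·ft: 1173/1.356 = 865 lb·ft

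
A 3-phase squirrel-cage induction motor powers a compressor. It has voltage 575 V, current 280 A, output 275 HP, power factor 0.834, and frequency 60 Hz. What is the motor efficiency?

P_out = 275 × 746 = 205150 W
P_in = √3·V_L·I_L·cosφ = 1.732 × 575 × 280 × 0.834 = 232563 W
η = P_out / P_in = 205150 / 232563 = 0.882 = 88.2%

88.2 %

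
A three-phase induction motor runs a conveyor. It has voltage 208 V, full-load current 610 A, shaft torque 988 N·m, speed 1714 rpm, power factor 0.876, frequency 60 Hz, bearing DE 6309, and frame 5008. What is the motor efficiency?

92.1 %

ω = 2π × 1714/60 = 179.5 rad/s; P_out = τω = 988 × 179.5 = 177346 W
P_in = √3·V_L·I_L·cosφ = 1.732 × 208 × 610 × 0.876 = 192506 W
η = P_out / P_in = 177346 / 192506 = 0.921 = 92.1%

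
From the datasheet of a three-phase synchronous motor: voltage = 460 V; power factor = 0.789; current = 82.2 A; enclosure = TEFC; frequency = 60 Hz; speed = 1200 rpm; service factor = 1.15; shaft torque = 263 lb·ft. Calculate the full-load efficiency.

τ = 263 lb·ft × 1.356 = 356.6 N·m
ω = 2π × 1200/60 = 125.7 rad/s; P_out = τω = 356.6 × 125.7 = 44825 W
P_in = √3·V_L·I_L·cosφ = 1.732 × 460 × 82.2 × 0.789 = 51672 W
η = P_out / P_in = 44825 / 51672 = 0.867 = 86.7%

86.7 %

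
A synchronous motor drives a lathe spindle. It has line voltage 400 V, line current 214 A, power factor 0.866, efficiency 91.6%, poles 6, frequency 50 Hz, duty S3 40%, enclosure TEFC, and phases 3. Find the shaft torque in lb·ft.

P_in = √3·V·I·cosφ = 1.732 × 400 × 214 × 0.866 = 128392 W
P_out = η·P_in = 0.916 × 128392 = 117607 W
n = n_s = 120×50/6 = 1000 rpm (synchronous)
ω = 2π×1000/60 = 104.7 rad/s
τ = P_out/ω = 117607/104.7 = 1123 N·m
In lb·ft: 1123/1.356 = 828 lb·ft

828 lb·ft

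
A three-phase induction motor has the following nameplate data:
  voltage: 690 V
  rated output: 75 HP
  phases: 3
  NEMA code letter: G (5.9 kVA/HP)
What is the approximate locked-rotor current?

370 A

S_LR = 5.9 × 75 = 442.5 kVA
I_LR = S_LR/(√3·V_L) = 442500/(1.732×690) = 370 A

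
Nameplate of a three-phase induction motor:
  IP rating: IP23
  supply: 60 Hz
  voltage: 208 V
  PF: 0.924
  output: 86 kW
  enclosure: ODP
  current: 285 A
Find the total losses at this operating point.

8.87 kW

P_in = √3·V·I·cosφ = 1.732×208×285×0.924 = 94870 W
P_out = 86000 W
Losses = P_in − P_out = 94870 − 86000 = 8870 W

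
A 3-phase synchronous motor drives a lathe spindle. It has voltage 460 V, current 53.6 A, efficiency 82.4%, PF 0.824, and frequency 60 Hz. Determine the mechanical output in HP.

38.9 HP

P_in = √3·V·I·cosφ = 1.732 × 460 × 53.6 × 0.824 = 35188 W
P_out = η·P_in = 0.824 × 35188 = 28995 W
= 28995/746 = 38.9 HP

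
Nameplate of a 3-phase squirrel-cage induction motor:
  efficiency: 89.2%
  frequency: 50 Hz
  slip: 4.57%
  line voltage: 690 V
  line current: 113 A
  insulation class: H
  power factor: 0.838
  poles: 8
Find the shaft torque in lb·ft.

993 lb·ft

P_in = √3·V·I·cosφ = 1.732 × 690 × 113 × 0.838 = 113167 W
P_out = η·P_in = 0.892 × 113167 = 100945 W
n_s = 120×50/8 = 750 rpm; n = 750×(1−0.0457) = 716 rpm
ω = 2π×716/60 = 74.98 rad/s
τ = P_out/ω = 100945/74.98 = 1346 N·m
In lb·ft: 1346/1.356 = 993 lb·ft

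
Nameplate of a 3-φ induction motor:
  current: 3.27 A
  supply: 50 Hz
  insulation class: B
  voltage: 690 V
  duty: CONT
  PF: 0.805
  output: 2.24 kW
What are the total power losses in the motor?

P_in = √3·V·I·cosφ = 1.732×690×3.27×0.805 = 3146 W
P_out = 2240 W
Losses = P_in − P_out = 3146 − 2240 = 906 W

906 W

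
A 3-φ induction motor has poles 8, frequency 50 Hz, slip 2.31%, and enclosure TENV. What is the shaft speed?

n_s = 120f/p = 120×50/8 = 750 rpm
n = n_s(1 − s) = 750 × (1 − 0.0231) = 733 rpm

733 rpm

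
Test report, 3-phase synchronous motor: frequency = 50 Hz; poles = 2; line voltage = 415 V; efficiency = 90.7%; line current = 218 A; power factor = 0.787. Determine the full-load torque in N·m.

P_in = √3·V·I·cosφ = 1.732 × 415 × 218 × 0.787 = 123318 W
P_out = η·P_in = 0.907 × 123318 = 111849 W
n = n_s = 120×50/2 = 3000 rpm (synchronous)
ω = 2π×3000/60 = 314.2 rad/s
τ = P_out/ω = 111849/314.2 = 356 N·m

356 N·m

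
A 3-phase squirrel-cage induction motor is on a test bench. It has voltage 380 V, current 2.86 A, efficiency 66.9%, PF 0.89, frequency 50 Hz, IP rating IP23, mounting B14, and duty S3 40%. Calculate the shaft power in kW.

P_in = √3·V·I·cosφ = 1.732 × 380 × 2.86 × 0.89 = 1675 W
P_out = η·P_in = 0.669 × 1675 = 1121 W

1.12 kW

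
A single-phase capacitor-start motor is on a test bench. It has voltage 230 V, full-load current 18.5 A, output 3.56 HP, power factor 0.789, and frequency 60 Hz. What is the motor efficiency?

79.1 %

P_out = 3.56 × 746 = 2656 W
P_in = V·I·cosφ = 230 × 18.5 × 0.789 = 3357 W
η = P_out / P_in = 2656 / 3357 = 0.791 = 79.1%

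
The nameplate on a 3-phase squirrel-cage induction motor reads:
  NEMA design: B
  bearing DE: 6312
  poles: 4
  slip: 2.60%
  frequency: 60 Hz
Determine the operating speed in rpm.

1753 rpm

n_s = 120f/p = 120×60/4 = 1800 rpm
n = n_s(1 − s) = 1800 × (1 − 0.026) = 1753 rpm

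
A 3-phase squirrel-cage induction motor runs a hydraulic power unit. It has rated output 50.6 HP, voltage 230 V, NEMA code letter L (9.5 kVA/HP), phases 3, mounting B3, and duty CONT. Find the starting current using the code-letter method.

S_LR = 9.5 × 50.6 = 480.7 kVA
I_LR = S_LR/(√3·V_L) = 480700/(1.732×230) = 1210 A

1210 A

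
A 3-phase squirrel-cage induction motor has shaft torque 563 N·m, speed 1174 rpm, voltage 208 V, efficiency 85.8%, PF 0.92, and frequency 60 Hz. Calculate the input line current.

243 A

ω = 2π×1174/60 = 122.9 rad/s; P_out = τω = 563 × 122.9 = 69193 W
P_in = P_out / η = 69193 / 0.858 = 80645 W
I_L = P_in / (√3·V_L·cosφ) = 80645 / (1.732 × 208 × 0.92) = 243 A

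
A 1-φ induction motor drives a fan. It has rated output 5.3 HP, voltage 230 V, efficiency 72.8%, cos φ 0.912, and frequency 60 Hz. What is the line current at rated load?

P_out = 5.3 × 746 = 3954 W
P_in = P_out / η = 3954 / 0.728 = 5431 W
I = P_in / (V·cosφ) = 5431 / (230 × 0.912) = 25.9 A

25.9 A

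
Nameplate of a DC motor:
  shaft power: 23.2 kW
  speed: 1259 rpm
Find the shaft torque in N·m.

176 N·m

ω = 2π × 1259/60 = 131.8 rad/s
τ = P/ω = 23200/131.8 = 176 N·m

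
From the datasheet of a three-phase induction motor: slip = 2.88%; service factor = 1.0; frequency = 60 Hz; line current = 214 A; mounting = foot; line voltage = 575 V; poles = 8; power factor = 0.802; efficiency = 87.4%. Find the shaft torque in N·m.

1630 N·m

P_in = √3·V·I·cosφ = 1.732 × 575 × 214 × 0.802 = 170924 W
P_out = η·P_in = 0.874 × 170924 = 149388 W
n_s = 120×60/8 = 900 rpm; n = 900×(1−0.0288) = 874 rpm
ω = 2π×874/60 = 91.53 rad/s
τ = P_out/ω = 149388/91.53 = 1630 N·m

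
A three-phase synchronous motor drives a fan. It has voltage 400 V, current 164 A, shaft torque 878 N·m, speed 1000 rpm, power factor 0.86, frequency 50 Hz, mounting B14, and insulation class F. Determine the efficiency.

ω = 2π × 1000/60 = 104.7 rad/s; P_out = τω = 878 × 104.7 = 91927 W
P_in = √3·V_L·I_L·cosφ = 1.732 × 400 × 164 × 0.86 = 97713 W
η = P_out / P_in = 91927 / 97713 = 0.941 = 94.1%

94.1 %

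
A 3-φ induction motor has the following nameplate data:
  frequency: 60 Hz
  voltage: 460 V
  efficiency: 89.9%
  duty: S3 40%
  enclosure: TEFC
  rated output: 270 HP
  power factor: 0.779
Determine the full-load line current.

361 A

P_out = 270 × 746 = 201420 W
P_in = P_out / η = 201420 / 0.899 = 224049 W
I_L = P_in / (√3·V_L·cosφ) = 224049 / (1.732 × 460 × 0.779) = 361 A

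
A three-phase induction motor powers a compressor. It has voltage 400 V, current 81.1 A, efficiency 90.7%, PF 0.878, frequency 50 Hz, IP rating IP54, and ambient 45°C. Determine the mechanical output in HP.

60 HP

P_in = √3·V·I·cosφ = 1.732 × 400 × 81.1 × 0.878 = 49331 W
P_out = η·P_in = 0.907 × 49331 = 44743 W
= 44743/746 = 60 HP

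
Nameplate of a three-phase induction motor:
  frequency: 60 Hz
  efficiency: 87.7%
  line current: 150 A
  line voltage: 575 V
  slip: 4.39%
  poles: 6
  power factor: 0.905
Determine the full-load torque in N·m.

987 N·m

P_in = √3·V·I·cosφ = 1.732 × 575 × 150 × 0.905 = 135193 W
P_out = η·P_in = 0.877 × 135193 = 118564 W
n_s = 120×60/6 = 1200 rpm; n = 1200×(1−0.0439) = 1147 rpm
ω = 2π×1147/60 = 120.1 rad/s
τ = P_out/ω = 118564/120.1 = 987 N·m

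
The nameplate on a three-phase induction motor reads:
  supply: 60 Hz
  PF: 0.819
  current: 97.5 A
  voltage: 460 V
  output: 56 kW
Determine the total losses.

7.62 kW

P_in = √3·V·I·cosφ = 1.732×460×97.5×0.819 = 63620 W
P_out = 56000 W
Losses = P_in − P_out = 63620 − 56000 = 7620 W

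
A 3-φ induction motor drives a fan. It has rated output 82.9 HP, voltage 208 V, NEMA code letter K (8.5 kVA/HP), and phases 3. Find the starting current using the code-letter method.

1960 A

S_LR = 8.5 × 82.9 = 704.65 kVA
I_LR = S_LR/(√3·V_L) = 704650/(1.732×208) = 1960 A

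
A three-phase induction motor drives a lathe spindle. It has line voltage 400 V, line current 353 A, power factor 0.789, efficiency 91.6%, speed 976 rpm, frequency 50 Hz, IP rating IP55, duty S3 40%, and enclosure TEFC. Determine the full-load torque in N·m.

1730 N·m

P_in = √3·V·I·cosφ = 1.732 × 400 × 353 × 0.789 = 192957 W
P_out = η·P_in = 0.916 × 192957 = 176749 W
n = 976 rpm
ω = 2π×976/60 = 102.2 rad/s
τ = P_out/ω = 176749/102.2 = 1730 N·m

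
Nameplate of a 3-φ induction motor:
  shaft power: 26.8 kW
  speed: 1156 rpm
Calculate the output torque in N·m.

221 N·m

ω = 2π × 1156/60 = 121.1 rad/s
τ = P/ω = 26800/121.1 = 221 N·m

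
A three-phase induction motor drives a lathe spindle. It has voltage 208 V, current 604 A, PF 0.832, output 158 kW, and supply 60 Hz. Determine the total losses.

P_in = √3·V·I·cosφ = 1.732×208×604×0.832 = 181039 W
P_out = 158000 W
Losses = P_in − P_out = 181039 − 158000 = 23039 W

23000 W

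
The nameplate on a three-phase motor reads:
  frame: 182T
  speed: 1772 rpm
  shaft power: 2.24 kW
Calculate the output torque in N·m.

12.1 N·m

ω = 2π × 1772/60 = 185.6 rad/s
τ = P/ω = 2240/185.6 = 12.1 N·m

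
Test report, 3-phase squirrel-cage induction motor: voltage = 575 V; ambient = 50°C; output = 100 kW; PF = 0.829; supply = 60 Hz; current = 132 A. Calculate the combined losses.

P_in = √3·V·I·cosφ = 1.732×575×132×0.829 = 108979 W
P_out = 100000 W
Losses = P_in − P_out = 108979 − 100000 = 8979 W

8980 W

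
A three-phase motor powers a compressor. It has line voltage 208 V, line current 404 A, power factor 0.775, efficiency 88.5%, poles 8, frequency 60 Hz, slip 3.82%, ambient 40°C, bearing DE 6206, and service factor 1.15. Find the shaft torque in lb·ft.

P_in = √3·V·I·cosφ = 1.732 × 208 × 404 × 0.775 = 112796 W
P_out = η·P_in = 0.885 × 112796 = 99824 W
n_s = 120×60/8 = 900 rpm; n = 900×(1−0.0382) = 866 rpm
ω = 2π×866/60 = 90.69 rad/s
τ = P_out/ω = 99824/90.69 = 1101 N·m
In lb·ft: 1101/1.356 = 812 lb·ft

812 lb·ft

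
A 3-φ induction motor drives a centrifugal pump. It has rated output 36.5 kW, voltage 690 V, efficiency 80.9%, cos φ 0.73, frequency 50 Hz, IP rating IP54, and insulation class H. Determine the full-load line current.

P_out = 36.5 kW = 36500 W
P_in = P_out / η = 36500 / 0.809 = 45117 W
I_L = P_in / (√3·V_L·cosφ) = 45117 / (1.732 × 690 × 0.73) = 51.7 A

51.7 A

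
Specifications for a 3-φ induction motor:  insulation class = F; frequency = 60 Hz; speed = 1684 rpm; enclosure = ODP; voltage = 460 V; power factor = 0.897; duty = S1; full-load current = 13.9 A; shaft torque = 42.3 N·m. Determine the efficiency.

ω = 2π × 1684/60 = 176.3 rad/s; P_out = τω = 42.3 × 176.3 = 7457 W
P_in = √3·V_L·I_L·cosφ = 1.732 × 460 × 13.9 × 0.897 = 9934 W
η = P_out / P_in = 7457 / 9934 = 0.751 = 75.1%

75.1 %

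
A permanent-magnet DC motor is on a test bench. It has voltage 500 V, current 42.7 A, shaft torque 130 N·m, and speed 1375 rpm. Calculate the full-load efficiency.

ω = 2π × 1375/60 = 144 rad/s; P_out = τω = 130 × 144 = 18720 W
P_in = V·I = 500 × 42.7 = 21350 W
η = P_out / P_in = 18720 / 21350 = 0.877 = 87.7%

87.7 %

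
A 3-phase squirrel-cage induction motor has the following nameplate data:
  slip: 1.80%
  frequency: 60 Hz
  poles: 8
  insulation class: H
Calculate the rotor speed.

884 rpm

n_s = 120f/p = 120×60/8 = 900 rpm
n = n_s(1 − s) = 900 × (1 − 0.018) = 884 rpm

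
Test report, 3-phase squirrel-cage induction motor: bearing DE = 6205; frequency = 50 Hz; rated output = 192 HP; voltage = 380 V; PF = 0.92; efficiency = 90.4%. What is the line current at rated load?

262 A

P_out = 192 × 746 = 143232 W
P_in = P_out / η = 143232 / 0.904 = 158442 W
I_L = P_in / (√3·V_L·cosφ) = 158442 / (1.732 × 380 × 0.92) = 262 A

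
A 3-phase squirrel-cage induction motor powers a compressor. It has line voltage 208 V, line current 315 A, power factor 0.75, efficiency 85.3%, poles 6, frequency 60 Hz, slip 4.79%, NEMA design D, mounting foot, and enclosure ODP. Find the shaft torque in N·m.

607 N·m

P_in = √3·V·I·cosφ = 1.732 × 208 × 315 × 0.75 = 85110 W
P_out = η·P_in = 0.853 × 85110 = 72599 W
n_s = 120×60/6 = 1200 rpm; n = 1200×(1−0.0479) = 1143 rpm
ω = 2π×1143/60 = 119.7 rad/s
τ = P_out/ω = 72599/119.7 = 607 N·m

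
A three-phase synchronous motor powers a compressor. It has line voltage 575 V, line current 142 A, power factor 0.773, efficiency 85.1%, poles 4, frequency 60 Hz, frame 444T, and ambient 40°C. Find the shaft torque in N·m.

P_in = √3·V·I·cosφ = 1.732 × 575 × 142 × 0.773 = 109316 W
P_out = η·P_in = 0.851 × 109316 = 93028 W
n = n_s = 120×60/4 = 1800 rpm (synchronous)
ω = 2π×1800/60 = 188.5 rad/s
τ = P_out/ω = 93028/188.5 = 494 N·m

494 N·m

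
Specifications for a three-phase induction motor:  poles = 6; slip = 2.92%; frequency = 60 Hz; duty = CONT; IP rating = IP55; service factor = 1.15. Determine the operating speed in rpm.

1165 rpm

n_s = 120f/p = 120×60/6 = 1200 rpm
n = n_s(1 − s) = 1200 × (1 − 0.0292) = 1165 rpm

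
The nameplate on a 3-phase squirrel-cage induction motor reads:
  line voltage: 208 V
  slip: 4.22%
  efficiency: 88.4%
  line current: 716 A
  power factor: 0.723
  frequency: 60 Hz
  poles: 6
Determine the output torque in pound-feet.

P_in = √3·V·I·cosφ = 1.732 × 208 × 716 × 0.723 = 186493 W
P_out = η·P_in = 0.884 × 186493 = 164860 W
n_s = 120×60/6 = 1200 rpm; n = 1200×(1−0.0422) = 1149 rpm
ω = 2π×1149/60 = 120.3 rad/s
τ = P_out/ω = 164860/120.3 = 1370 N·m
In lb·ft: 1370/1.356 = 1010 lb·ft

1010 lb·ft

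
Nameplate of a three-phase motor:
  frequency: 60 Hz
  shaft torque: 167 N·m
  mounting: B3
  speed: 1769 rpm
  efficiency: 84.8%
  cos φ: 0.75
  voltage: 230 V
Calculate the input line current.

ω = 2π×1769/60 = 185.2 rad/s; P_out = τω = 167 × 185.2 = 30928 W
P_in = P_out / η = 30928 / 0.848 = 36472 W
I_L = P_in / (√3·V_L·cosφ) = 36472 / (1.732 × 230 × 0.75) = 122 A

122 A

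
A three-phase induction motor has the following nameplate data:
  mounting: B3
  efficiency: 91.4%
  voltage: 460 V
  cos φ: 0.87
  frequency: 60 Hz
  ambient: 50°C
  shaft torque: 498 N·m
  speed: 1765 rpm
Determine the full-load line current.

145 A

ω = 2π×1765/60 = 184.8 rad/s; P_out = τω = 498 × 184.8 = 92030 W
P_in = P_out / η = 92030 / 0.914 = 100689 W
I_L = P_in / (√3·V_L·cosφ) = 100689 / (1.732 × 460 × 0.87) = 145 A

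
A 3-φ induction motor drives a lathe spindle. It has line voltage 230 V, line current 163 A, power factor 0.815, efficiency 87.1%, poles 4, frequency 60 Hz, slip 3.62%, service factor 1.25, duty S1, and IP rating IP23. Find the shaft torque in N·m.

P_in = √3·V·I·cosφ = 1.732 × 230 × 163 × 0.815 = 52920 W
P_out = η·P_in = 0.871 × 52920 = 46093 W
n_s = 120×60/4 = 1800 rpm; n = 1800×(1−0.0362) = 1735 rpm
ω = 2π×1735/60 = 181.7 rad/s
τ = P_out/ω = 46093/181.7 = 254 N·m

254 N·m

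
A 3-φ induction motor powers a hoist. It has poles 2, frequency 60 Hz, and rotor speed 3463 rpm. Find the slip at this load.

3.8 %

n_s = 120f/p = 120×60/2 = 3600 rpm
s = (n_s − n)/n_s = (3600 − 3463)/3600 = 0.0381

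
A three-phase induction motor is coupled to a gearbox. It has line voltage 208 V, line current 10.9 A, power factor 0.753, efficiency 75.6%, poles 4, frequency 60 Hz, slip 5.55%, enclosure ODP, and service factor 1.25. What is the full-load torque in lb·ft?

P_in = √3·V·I·cosφ = 1.732 × 208 × 10.9 × 0.753 = 2957 W
P_out = η·P_in = 0.756 × 2957 = 2235 W
n_s = 120×60/4 = 1800 rpm; n = 1800×(1−0.0555) = 1700 rpm
ω = 2π×1700/60 = 178 rad/s
τ = P_out/ω = 2235/178 = 12.56 N·m
In lb·ft: 12.56/1.356 = 9.26 lb·ft

9.26 lb·ft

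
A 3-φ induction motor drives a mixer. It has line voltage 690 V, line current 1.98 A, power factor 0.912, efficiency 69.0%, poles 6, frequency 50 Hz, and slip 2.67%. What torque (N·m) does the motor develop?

P_in = √3·V·I·cosφ = 1.732 × 690 × 1.98 × 0.912 = 2158 W
P_out = η·P_in = 0.69 × 2158 = 1489 W
n_s = 120×50/6 = 1000 rpm; n = 1000×(1−0.0267) = 973 rpm
ω = 2π×973/60 = 101.9 rad/s
τ = P_out/ω = 1489/101.9 = 14.6 N·m

14.6 N·m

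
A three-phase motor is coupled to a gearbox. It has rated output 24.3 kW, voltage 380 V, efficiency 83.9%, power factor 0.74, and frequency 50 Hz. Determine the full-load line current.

P_out = 24.3 kW = 24300 W
P_in = P_out / η = 24300 / 0.839 = 28963 W
I_L = P_in / (√3·V_L·cosφ) = 28963 / (1.732 × 380 × 0.74) = 59.5 A

59.5 A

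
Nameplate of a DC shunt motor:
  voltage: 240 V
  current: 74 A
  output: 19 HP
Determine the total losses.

3590 W

P_in = V·I = 240×74 = 17760 W
P_out = 19×746 = 14174 W
Losses = P_in − P_out = 17760 − 14174 = 3586 W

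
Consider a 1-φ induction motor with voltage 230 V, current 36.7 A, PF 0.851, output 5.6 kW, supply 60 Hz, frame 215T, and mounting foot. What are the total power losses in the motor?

P_in = V·I·cosφ = 230×36.7×0.851 = 7183 W
P_out = 5600 W
Losses = P_in − P_out = 7183 − 5600 = 1583 W

1.58 kW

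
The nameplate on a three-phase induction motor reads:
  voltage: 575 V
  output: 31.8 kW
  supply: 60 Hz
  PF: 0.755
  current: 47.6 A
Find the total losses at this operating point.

3.99 kW

P_in = √3·V·I·cosφ = 1.732×575×47.6×0.755 = 35791 W
P_out = 31800 W
Losses = P_in − P_out = 35791 − 31800 = 3991 W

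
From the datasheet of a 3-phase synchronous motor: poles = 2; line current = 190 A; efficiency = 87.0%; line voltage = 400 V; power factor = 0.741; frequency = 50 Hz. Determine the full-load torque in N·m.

P_in = √3·V·I·cosφ = 1.732 × 400 × 190 × 0.741 = 97539 W
P_out = η·P_in = 0.87 × 97539 = 84859 W
n = n_s = 120×50/2 = 3000 rpm (synchronous)
ω = 2π×3000/60 = 314.2 rad/s
τ = P_out/ω = 84859/314.2 = 270 N·m

270 N·m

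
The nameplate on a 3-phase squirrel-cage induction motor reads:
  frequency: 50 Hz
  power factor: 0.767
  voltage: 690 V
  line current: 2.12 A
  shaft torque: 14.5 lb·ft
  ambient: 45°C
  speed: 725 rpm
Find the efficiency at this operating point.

τ = 14.5 lb·ft × 1.356 = 19.66 N·m
ω = 2π × 725/60 = 75.92 rad/s; P_out = τω = 19.66 × 75.92 = 1493 W
P_in = √3·V_L·I_L·cosφ = 1.732 × 690 × 2.12 × 0.767 = 1943 W
η = P_out / P_in = 1493 / 1943 = 0.768 = 76.8%

76.8 %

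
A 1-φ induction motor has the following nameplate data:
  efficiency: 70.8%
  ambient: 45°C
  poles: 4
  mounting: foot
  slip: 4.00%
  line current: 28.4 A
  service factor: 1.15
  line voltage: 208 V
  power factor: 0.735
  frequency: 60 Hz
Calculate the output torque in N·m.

P_in = V·I·cosφ = 208 × 28.4 × 0.735 = 4342 W
P_out = η·P_in = 0.708 × 4342 = 3074 W
n_s = 120×60/4 = 1800 rpm; n = 1800×(1−0.04) = 1728 rpm
ω = 2π×1728/60 = 181 rad/s
τ = P_out/ω = 3074/181 = 17 N·m

17 N·m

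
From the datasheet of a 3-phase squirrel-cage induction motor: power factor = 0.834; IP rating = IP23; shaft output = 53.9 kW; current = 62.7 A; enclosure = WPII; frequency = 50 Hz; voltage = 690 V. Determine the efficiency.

P_out = 53.9 kW = 53900 W
P_in = √3·V_L·I_L·cosφ = 1.732 × 690 × 62.7 × 0.834 = 62493 W
η = P_out / P_in = 53900 / 62493 = 0.862 = 86.2%

86.2 %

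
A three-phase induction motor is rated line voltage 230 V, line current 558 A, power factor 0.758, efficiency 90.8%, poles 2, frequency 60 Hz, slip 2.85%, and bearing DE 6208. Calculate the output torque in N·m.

P_in = √3·V·I·cosφ = 1.732 × 230 × 558 × 0.758 = 168492 W
P_out = η·P_in = 0.908 × 168492 = 152991 W
n_s = 120×60/2 = 3600 rpm; n = 3600×(1−0.0285) = 3497 rpm
ω = 2π×3497/60 = 366.2 rad/s
τ = P_out/ω = 152991/366.2 = 418 N·m

418 N·m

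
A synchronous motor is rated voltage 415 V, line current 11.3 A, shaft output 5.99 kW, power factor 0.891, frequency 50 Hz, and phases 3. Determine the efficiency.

82.8 %

P_out = 5.99 kW = 5990 W
P_in = √3·V_L·I_L·cosφ = 1.732 × 415 × 11.3 × 0.891 = 7237 W
η = P_out / P_in = 5990 / 7237 = 0.828 = 82.8%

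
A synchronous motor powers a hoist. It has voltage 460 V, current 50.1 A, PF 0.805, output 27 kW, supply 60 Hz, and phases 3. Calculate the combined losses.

P_in = √3·V·I·cosφ = 1.732×460×50.1×0.805 = 32132 W
P_out = 27000 W
Losses = P_in − P_out = 32132 − 27000 = 5132 W

5.13 kW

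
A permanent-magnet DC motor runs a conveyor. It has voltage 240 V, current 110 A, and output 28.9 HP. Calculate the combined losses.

4.84 kW

P_in = V·I = 240×110 = 26400 W
P_out = 28.9×746 = 21559 W
Losses = P_in − P_out = 26400 − 21559 = 4841 W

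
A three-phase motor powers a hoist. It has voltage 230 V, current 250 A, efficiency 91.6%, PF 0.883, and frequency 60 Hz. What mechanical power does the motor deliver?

P_in = √3·V·I·cosφ = 1.732 × 230 × 250 × 0.883 = 87938 W
P_out = η·P_in = 0.916 × 87938 = 80551 W

80.6 kW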